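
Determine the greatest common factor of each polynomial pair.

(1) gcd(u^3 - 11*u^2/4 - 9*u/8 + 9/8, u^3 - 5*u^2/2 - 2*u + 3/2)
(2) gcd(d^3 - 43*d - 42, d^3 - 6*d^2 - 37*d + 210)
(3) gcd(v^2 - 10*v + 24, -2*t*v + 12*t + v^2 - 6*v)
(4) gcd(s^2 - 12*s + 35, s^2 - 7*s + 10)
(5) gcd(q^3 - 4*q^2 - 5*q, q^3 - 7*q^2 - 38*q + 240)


(1) = u^2 - 7*u/2 + 3/2
(2) = gcd((d - 7)*(d + 1)*(d + 6), (d - 7)*(d - 5)*(d + 6)) = d^2 - d - 42
(3) = v - 6
(4) = gcd((s - 7)*(s - 5), (s - 5)*(s - 2)) = s - 5
(5) = gcd(q*(q - 5)*(q + 1), (q - 8)*(q - 5)*(q + 6)) = q - 5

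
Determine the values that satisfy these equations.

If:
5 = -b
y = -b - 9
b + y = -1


Then:
No Solution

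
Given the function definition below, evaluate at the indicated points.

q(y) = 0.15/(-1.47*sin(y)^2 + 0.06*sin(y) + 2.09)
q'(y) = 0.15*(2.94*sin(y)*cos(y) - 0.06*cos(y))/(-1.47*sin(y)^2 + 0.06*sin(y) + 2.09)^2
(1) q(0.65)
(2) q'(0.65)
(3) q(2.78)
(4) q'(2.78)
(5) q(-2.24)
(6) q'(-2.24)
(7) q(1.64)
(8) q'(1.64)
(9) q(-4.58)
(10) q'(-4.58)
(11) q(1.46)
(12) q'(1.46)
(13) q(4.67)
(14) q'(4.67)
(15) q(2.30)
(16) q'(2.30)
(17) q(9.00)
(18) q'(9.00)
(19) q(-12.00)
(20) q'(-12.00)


(1) = 0.09
(2) = 0.08
(3) = 0.08
(4) = -0.04
(5) = 0.13
(6) = 0.17
(7) = 0.22
(8) = -0.06
(9) = 0.21
(10) = -0.11
(11) = 0.22
(12) = 0.10
(13) = 0.27
(14) = 0.06
(15) = 0.11
(16) = -0.12
(17) = 0.08
(18) = -0.05
(19) = 0.09
(20) = 0.07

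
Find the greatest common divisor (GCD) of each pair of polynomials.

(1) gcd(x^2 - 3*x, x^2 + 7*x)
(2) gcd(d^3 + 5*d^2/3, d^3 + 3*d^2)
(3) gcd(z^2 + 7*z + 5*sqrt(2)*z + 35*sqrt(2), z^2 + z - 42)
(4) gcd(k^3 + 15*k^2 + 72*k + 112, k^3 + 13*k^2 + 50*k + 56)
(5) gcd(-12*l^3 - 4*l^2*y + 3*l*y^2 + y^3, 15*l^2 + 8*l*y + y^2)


(1) = x
(2) = d^2
(3) = gcd((z + 7)*(z + 5*sqrt(2)), (z - 6)*(z + 7)) = z + 7
(4) = gcd((k + 4)^2*(k + 7), (k + 2)*(k + 4)*(k + 7)) = k^2 + 11*k + 28
(5) = gcd((-2*l + y)*(2*l + y)*(3*l + y), (3*l + y)*(5*l + y)) = 3*l + y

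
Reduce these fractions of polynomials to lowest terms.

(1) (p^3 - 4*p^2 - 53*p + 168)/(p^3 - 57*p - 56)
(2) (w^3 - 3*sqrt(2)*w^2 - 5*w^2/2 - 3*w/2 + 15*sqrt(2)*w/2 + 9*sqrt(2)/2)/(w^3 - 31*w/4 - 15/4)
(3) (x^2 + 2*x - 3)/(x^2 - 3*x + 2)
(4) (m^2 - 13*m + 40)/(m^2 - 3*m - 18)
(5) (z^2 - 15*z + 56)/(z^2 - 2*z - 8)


(1) = (p - 3)/(p + 1)
(2) = (8*w - 24*sqrt(2))/(8*w + 20)
(3) = (x + 3)/(x - 2)
(4) = (m^2 - 13*m + 40)/(m^2 - 3*m - 18)
(5) = (z^2 - 15*z + 56)/(z^2 - 2*z - 8)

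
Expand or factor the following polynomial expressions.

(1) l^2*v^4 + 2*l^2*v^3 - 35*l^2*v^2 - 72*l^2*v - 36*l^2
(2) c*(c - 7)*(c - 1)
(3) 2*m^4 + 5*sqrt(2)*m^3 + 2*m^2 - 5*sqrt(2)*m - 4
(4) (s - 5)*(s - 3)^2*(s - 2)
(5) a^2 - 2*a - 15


(1) = (v - 6)*(v + 6)*(l*v + l)^2
(2) = c^3 - 8*c^2 + 7*c
(3) = (m - 1)*(m + 2*sqrt(2))*(sqrt(2)*m + 1)*(sqrt(2)*m + sqrt(2))
(4) = s^4 - 13*s^3 + 61*s^2 - 123*s + 90
(5) = (a - 5)*(a + 3)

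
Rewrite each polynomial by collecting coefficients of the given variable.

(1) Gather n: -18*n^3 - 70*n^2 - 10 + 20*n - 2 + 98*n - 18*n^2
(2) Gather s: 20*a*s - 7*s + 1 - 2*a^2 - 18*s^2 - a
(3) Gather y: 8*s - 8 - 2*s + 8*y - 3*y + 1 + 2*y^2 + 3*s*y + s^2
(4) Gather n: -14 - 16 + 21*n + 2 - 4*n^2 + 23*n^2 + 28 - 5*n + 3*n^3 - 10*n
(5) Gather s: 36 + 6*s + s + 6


(1) = -18*n^3 - 88*n^2 + 118*n - 12
(2) = -2*a^2 - a - 18*s^2 + s*(20*a - 7) + 1
(3) = s^2 + 6*s + 2*y^2 + y*(3*s + 5) - 7
(4) = 3*n^3 + 19*n^2 + 6*n
(5) = 7*s + 42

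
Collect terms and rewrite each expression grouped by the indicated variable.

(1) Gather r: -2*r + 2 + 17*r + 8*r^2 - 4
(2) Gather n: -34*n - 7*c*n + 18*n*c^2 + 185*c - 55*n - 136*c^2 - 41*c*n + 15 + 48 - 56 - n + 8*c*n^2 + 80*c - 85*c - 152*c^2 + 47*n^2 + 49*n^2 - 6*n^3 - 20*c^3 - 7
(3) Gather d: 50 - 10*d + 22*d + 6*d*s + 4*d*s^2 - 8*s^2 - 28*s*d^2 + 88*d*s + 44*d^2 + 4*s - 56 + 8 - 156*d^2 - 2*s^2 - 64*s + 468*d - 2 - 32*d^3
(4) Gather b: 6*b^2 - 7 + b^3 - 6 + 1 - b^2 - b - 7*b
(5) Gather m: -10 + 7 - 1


(1) = 8*r^2 + 15*r - 2
(2) = -20*c^3 - 288*c^2 + 180*c - 6*n^3 + n^2*(8*c + 96) + n*(18*c^2 - 48*c - 90)
(3) = -32*d^3 + d^2*(-28*s - 112) + d*(4*s^2 + 94*s + 480) - 10*s^2 - 60*s
(4) = b^3 + 5*b^2 - 8*b - 12
(5) = -4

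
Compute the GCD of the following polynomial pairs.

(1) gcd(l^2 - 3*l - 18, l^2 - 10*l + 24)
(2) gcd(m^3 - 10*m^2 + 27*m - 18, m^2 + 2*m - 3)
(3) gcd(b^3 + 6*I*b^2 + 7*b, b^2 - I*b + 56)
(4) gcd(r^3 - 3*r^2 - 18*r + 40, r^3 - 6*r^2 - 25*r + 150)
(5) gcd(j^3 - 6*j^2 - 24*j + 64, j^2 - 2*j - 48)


(1) = gcd((l - 6)*(l + 3), (l - 6)*(l - 4)) = l - 6
(2) = gcd((m - 6)*(m - 3)*(m - 1), (m - 1)*(m + 3)) = m - 1
(3) = b + 7*I
(4) = gcd((r - 5)*(r - 2)*(r + 4), (r - 6)*(r - 5)*(r + 5)) = r - 5
(5) = gcd((j - 8)*(j - 2)*(j + 4), (j - 8)*(j + 6)) = j - 8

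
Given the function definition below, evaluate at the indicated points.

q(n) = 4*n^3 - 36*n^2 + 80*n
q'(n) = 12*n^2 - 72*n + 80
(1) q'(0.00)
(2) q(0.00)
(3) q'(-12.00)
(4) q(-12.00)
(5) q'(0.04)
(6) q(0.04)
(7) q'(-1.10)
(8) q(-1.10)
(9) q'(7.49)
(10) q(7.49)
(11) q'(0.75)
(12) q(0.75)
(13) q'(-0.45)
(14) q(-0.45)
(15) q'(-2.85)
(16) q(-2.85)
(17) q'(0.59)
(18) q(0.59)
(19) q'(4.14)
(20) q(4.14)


(1) = 80.00
(2) = 0.00
(3) = 2672.00
(4) = -13056.00
(5) = 77.14
(6) = 3.14
(7) = 173.72
(8) = -136.88
(9) = 213.92
(10) = 260.36
(11) = 32.75
(12) = 41.44
(13) = 114.83
(14) = -43.65
(15) = 382.67
(16) = -613.01
(17) = 41.70
(18) = 35.49
(19) = -12.40
(20) = -1.99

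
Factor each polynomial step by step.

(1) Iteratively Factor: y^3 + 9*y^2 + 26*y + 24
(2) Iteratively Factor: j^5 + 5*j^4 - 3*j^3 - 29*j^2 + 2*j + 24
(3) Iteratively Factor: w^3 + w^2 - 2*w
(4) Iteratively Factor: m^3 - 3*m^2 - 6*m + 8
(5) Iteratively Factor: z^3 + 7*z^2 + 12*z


(1) = (y + 4)*(y^2 + 5*y + 6) = (y + 2)*(y + 4)*(y + 3)
(2) = (j + 1)*(j^4 + 4*j^3 - 7*j^2 - 22*j + 24) = (j + 1)*(j + 4)*(j^3 - 7*j + 6) = (j - 1)*(j + 1)*(j + 4)*(j^2 + j - 6) = (j - 2)*(j - 1)*(j + 1)*(j + 4)*(j + 3)
(3) = (w + 2)*(w^2 - w) = (w - 1)*(w + 2)*(w)
(4) = (m - 4)*(m^2 + m - 2) = (m - 4)*(m + 2)*(m - 1)
(5) = (z + 3)*(z^2 + 4*z) = z*(z + 3)*(z + 4)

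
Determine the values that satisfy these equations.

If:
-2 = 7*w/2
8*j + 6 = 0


Then:
j = -3/4
w = -4/7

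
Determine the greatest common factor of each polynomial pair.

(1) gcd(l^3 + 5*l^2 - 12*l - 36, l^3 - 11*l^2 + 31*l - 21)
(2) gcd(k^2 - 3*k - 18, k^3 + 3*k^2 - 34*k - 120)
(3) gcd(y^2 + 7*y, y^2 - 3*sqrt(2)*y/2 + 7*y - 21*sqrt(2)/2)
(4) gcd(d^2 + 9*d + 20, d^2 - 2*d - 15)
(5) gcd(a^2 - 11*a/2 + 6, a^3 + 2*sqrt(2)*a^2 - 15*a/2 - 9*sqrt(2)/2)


(1) = l - 3
(2) = k - 6
(3) = gcd(y*(y + 7), (y + 7)*(y - 3*sqrt(2)/2)) = y + 7
(4) = gcd((d + 4)*(d + 5), (d - 5)*(d + 3)) = 1
(5) = gcd((a - 4)*(a - 3/2), (a - 3*sqrt(2)/2)*(a + sqrt(2)/2)*(a + 3*sqrt(2))) = 1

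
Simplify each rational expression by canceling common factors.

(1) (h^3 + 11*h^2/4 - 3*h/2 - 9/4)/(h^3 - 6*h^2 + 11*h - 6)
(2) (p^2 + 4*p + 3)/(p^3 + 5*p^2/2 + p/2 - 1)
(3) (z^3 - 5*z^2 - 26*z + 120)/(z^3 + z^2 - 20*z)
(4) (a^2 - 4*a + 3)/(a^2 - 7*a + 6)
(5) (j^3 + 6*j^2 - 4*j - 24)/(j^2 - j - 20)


(1) = (4*h^2 + 15*h + 9)/(4*h^2 - 20*h + 24)
(2) = (2*p + 6)/(2*p^2 + 3*p - 2)
(3) = (z - 6)/z
(4) = (a - 3)/(a - 6)
(5) = (j^3 + 6*j^2 - 4*j - 24)/(j^2 - j - 20)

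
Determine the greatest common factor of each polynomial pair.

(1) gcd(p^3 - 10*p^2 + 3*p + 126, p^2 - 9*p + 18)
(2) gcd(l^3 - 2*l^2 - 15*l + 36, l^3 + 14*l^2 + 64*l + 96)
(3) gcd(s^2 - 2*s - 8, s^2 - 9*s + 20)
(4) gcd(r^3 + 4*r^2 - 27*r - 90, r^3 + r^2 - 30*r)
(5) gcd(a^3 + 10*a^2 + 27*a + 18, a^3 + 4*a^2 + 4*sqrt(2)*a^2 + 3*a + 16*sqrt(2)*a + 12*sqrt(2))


(1) = p - 6
(2) = l + 4
(3) = gcd((s - 4)*(s + 2), (s - 5)*(s - 4)) = s - 4
(4) = gcd((r - 5)*(r + 3)*(r + 6), r*(r - 5)*(r + 6)) = r^2 + r - 30
(5) = gcd((a + 1)*(a + 3)*(a + 6), (a + 1)*(a + 3)*(a + 4*sqrt(2))) = a^2 + 4*a + 3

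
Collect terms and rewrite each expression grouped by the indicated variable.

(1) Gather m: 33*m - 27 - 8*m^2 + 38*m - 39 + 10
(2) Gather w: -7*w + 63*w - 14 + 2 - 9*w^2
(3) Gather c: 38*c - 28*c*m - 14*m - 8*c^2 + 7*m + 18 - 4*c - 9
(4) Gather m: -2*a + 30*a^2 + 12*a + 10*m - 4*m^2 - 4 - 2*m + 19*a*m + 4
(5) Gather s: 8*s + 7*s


(1) = -8*m^2 + 71*m - 56
(2) = -9*w^2 + 56*w - 12
(3) = -8*c^2 + c*(34 - 28*m) - 7*m + 9
(4) = 30*a^2 + 10*a - 4*m^2 + m*(19*a + 8)
(5) = 15*s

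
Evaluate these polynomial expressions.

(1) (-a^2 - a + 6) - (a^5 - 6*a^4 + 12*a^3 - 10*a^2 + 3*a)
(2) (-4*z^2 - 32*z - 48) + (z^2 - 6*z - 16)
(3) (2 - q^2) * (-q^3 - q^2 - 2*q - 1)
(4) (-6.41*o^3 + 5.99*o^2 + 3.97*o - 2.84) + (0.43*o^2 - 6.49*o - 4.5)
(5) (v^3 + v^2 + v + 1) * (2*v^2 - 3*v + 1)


(1) = -a^5 + 6*a^4 - 12*a^3 + 9*a^2 - 4*a + 6
(2) = -3*z^2 - 38*z - 64
(3) = q^5 + q^4 - q^2 - 4*q - 2
(4) = -6.41*o^3 + 6.42*o^2 - 2.52*o - 7.34
(5) = 2*v^5 - v^4 - 2*v + 1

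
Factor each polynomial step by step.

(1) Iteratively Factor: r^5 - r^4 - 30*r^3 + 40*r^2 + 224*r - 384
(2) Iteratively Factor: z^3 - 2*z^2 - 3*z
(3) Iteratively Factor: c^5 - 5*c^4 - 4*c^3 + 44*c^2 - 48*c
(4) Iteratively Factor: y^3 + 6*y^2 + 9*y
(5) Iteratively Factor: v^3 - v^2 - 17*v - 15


(1) = (r + 4)*(r^4 - 5*r^3 - 10*r^2 + 80*r - 96) = (r - 4)*(r + 4)*(r^3 - r^2 - 14*r + 24) = (r - 4)*(r + 4)^2*(r^2 - 5*r + 6) = (r - 4)*(r - 2)*(r + 4)^2*(r - 3)
(2) = (z + 1)*(z^2 - 3*z) = (z - 3)*(z + 1)*(z)
(3) = (c)*(c^4 - 5*c^3 - 4*c^2 + 44*c - 48) = c*(c - 2)*(c^3 - 3*c^2 - 10*c + 24) = c*(c - 2)^2*(c^2 - c - 12) = c*(c - 4)*(c - 2)^2*(c + 3)
(4) = (y + 3)*(y^2 + 3*y) = (y + 3)^2*(y)
(5) = (v + 3)*(v^2 - 4*v - 5) = (v - 5)*(v + 3)*(v + 1)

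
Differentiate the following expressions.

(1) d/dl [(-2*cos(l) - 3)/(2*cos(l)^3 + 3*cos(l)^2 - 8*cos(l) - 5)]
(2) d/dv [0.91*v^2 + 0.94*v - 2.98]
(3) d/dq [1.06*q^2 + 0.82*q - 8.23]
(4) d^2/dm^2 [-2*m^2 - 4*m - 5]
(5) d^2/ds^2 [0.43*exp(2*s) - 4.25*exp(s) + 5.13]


(1) = 8*(-12*cos(l) - 6*cos(2*l) - cos(3*l) + 1)*sin(l)/(-6*sin(l)^2 - 13*cos(l) + cos(3*l) - 4)^2
(2) = 1.82*v + 0.94
(3) = 2.12*q + 0.82
(4) = -4
(5) = (1.72*exp(s) - 4.25)*exp(s)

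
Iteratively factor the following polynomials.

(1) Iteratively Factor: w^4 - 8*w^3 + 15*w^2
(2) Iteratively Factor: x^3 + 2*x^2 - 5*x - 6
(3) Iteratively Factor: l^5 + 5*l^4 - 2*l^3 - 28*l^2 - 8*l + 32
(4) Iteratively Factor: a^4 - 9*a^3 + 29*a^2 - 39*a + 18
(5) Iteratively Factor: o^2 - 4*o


(1) = (w - 5)*(w^3 - 3*w^2) = (w - 5)*(w - 3)*(w^2) = w*(w - 5)*(w - 3)*(w)
(2) = (x + 1)*(x^2 + x - 6) = (x - 2)*(x + 1)*(x + 3)
(3) = (l - 2)*(l^4 + 7*l^3 + 12*l^2 - 4*l - 16) = (l - 2)*(l - 1)*(l^3 + 8*l^2 + 20*l + 16) = (l - 2)*(l - 1)*(l + 2)*(l^2 + 6*l + 8) = (l - 2)*(l - 1)*(l + 2)^2*(l + 4)
(4) = (a - 2)*(a^3 - 7*a^2 + 15*a - 9) = (a - 2)*(a - 1)*(a^2 - 6*a + 9) = (a - 3)*(a - 2)*(a - 1)*(a - 3)
(5) = (o)*(o - 4)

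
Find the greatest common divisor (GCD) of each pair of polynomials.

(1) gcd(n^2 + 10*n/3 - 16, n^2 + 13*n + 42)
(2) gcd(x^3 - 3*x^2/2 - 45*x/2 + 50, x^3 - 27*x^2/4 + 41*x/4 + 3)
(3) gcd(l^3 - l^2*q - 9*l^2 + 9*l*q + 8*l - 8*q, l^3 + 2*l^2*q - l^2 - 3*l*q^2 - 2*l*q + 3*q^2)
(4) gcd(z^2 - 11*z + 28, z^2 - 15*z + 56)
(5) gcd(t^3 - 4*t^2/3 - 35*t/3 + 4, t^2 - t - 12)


(1) = n + 6
(2) = gcd((x - 4)*(x - 5/2)*(x + 5), (x - 4)*(x - 3)*(x + 1/4)) = x - 4
(3) = -l^2 + l*q + l - q
(4) = gcd((z - 7)*(z - 4), (z - 8)*(z - 7)) = z - 7
(5) = t^2 - t - 12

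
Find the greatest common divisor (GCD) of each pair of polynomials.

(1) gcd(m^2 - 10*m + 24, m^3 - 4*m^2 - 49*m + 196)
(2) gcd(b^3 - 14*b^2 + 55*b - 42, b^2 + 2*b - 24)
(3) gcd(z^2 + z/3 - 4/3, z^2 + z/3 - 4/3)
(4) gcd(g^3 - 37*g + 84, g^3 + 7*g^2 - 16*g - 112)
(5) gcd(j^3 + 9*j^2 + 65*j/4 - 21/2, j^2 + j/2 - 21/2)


(1) = m - 4
(2) = 1
(3) = gcd((z - 1)*(z + 4/3), (z - 1)*(z + 4/3)) = z^2 + z/3 - 4/3
(4) = gcd((g - 4)*(g - 3)*(g + 7), (g - 4)*(g + 4)*(g + 7)) = g^2 + 3*g - 28
(5) = gcd((j - 1/2)*(j + 7/2)*(j + 6), (j - 3)*(j + 7/2)) = j + 7/2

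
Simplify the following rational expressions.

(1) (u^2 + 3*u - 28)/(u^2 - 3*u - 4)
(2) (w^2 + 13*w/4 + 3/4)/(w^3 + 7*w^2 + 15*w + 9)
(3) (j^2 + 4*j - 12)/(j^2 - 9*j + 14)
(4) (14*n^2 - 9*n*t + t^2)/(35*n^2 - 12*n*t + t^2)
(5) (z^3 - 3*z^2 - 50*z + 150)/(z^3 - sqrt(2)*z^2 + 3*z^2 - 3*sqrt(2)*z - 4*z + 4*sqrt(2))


(1) = (u + 7)/(u + 1)
(2) = (4*w + 1)/(4*w^2 + 16*w + 12)
(3) = (j + 6)/(j - 7)
(4) = (-2*n + t)/(-5*n + t)
(5) = (z^3 - 3*z^2 - 50*z + 150)/(z^3 + z^2*(3 - sqrt(2)) + z*(-3*sqrt(2) - 4) + 4*sqrt(2))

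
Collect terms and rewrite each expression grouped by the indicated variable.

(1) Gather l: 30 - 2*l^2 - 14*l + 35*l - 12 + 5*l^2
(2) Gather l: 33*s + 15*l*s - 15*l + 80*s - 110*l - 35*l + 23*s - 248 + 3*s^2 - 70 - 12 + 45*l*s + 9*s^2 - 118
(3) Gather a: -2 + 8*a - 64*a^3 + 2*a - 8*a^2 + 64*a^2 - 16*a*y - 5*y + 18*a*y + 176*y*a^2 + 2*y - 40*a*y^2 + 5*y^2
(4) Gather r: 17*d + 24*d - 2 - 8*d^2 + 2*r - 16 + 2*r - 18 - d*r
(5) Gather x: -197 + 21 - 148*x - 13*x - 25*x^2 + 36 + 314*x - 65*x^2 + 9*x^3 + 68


(1) = 3*l^2 + 21*l + 18
(2) = l*(60*s - 160) + 12*s^2 + 136*s - 448
(3) = -64*a^3 + a^2*(176*y + 56) + a*(-40*y^2 + 2*y + 10) + 5*y^2 - 3*y - 2
(4) = -8*d^2 + 41*d + r*(4 - d) - 36
(5) = 9*x^3 - 90*x^2 + 153*x - 72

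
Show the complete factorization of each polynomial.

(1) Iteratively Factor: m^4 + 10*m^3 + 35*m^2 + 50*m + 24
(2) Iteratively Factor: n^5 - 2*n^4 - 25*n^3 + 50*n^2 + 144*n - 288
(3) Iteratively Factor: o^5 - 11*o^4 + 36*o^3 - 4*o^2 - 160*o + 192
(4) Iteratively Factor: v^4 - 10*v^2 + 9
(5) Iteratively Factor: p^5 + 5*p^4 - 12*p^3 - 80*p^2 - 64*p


(1) = (m + 4)*(m^3 + 6*m^2 + 11*m + 6) = (m + 1)*(m + 4)*(m^2 + 5*m + 6) = (m + 1)*(m + 3)*(m + 4)*(m + 2)
(2) = (n + 3)*(n^4 - 5*n^3 - 10*n^2 + 80*n - 96) = (n - 4)*(n + 3)*(n^3 - n^2 - 14*n + 24) = (n - 4)*(n - 3)*(n + 3)*(n^2 + 2*n - 8) = (n - 4)*(n - 3)*(n - 2)*(n + 3)*(n + 4)
(3) = (o - 2)*(o^4 - 9*o^3 + 18*o^2 + 32*o - 96) = (o - 4)*(o - 2)*(o^3 - 5*o^2 - 2*o + 24) = (o - 4)^2*(o - 2)*(o^2 - o - 6) = (o - 4)^2*(o - 2)*(o + 2)*(o - 3)
(4) = (v - 3)*(v^3 + 3*v^2 - v - 3) = (v - 3)*(v + 1)*(v^2 + 2*v - 3) = (v - 3)*(v - 1)*(v + 1)*(v + 3)
(5) = (p + 1)*(p^4 + 4*p^3 - 16*p^2 - 64*p) = p*(p + 1)*(p^3 + 4*p^2 - 16*p - 64) = p*(p - 4)*(p + 1)*(p^2 + 8*p + 16) = p*(p - 4)*(p + 1)*(p + 4)*(p + 4)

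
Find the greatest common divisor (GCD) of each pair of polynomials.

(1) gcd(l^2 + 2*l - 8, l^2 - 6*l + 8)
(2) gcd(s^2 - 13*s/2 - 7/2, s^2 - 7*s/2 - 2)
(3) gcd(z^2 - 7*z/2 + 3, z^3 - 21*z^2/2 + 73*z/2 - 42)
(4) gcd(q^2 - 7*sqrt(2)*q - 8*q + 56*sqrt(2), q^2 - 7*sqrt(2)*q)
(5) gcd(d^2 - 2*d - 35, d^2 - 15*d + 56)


(1) = l - 2
(2) = gcd((s - 7)*(s + 1/2), (s - 4)*(s + 1/2)) = s + 1/2
(3) = 1
(4) = q - 7*sqrt(2)
(5) = gcd((d - 7)*(d + 5), (d - 8)*(d - 7)) = d - 7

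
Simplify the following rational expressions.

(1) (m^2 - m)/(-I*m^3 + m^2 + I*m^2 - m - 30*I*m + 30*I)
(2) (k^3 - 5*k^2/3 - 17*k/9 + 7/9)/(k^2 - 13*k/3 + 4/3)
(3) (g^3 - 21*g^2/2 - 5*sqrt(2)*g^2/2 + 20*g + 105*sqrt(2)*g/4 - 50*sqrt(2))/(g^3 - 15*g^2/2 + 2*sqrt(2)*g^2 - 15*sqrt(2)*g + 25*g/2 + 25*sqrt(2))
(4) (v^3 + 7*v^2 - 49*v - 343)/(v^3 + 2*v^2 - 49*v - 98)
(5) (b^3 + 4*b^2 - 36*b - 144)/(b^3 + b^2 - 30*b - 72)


(1) = I*m/(m^2 + I*m + 30)
(2) = (3*k^2 - 4*k - 7)/(3*k - 12)
(3) = (8*g^2 + g*(-64 - 20*sqrt(2)) + 160*sqrt(2))/(8*g^2 + g*(-40 + 16*sqrt(2)) - 80*sqrt(2))
(4) = (v + 7)/(v + 2)
(5) = (b + 6)/(b + 3)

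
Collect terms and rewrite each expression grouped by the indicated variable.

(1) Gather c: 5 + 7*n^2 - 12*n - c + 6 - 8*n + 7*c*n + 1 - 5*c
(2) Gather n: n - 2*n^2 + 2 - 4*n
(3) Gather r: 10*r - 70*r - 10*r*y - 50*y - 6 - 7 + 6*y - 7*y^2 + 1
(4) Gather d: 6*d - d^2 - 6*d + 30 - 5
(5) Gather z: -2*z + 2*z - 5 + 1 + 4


(1) = c*(7*n - 6) + 7*n^2 - 20*n + 12
(2) = -2*n^2 - 3*n + 2
(3) = r*(-10*y - 60) - 7*y^2 - 44*y - 12
(4) = 25 - d^2
(5) = 0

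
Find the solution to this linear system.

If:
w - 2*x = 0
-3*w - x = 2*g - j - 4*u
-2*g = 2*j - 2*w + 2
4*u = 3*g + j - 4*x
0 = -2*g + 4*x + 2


Then:
g = 1/3
j = -2
u = 1/12
w = -2/3
x = -1/3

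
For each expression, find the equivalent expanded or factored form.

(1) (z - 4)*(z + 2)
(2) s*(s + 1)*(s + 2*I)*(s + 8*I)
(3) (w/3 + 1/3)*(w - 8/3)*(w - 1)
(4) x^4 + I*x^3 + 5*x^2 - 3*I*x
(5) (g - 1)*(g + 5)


(1) = z^2 - 2*z - 8
(2) = s^4 + s^3 + 10*I*s^3 - 16*s^2 + 10*I*s^2 - 16*s
(3) = w^3/3 - 8*w^2/9 - w/3 + 8/9
(4) = x*(x - I)^2*(x + 3*I)
(5) = g^2 + 4*g - 5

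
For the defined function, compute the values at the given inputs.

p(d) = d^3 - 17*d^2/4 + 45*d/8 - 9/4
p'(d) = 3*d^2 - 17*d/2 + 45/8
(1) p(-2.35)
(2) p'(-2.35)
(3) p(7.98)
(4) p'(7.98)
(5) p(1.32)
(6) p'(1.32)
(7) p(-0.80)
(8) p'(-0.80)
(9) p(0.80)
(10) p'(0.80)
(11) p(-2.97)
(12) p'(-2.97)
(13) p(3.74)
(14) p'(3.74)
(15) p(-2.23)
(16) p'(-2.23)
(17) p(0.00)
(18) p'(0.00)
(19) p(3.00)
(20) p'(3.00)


(1) = -51.92
(2) = 42.17
(3) = 280.17
(4) = 128.84
(5) = 0.07
(6) = -0.37
(7) = -9.98
(8) = 14.35
(9) = 0.04
(10) = 0.74
(11) = -82.64
(12) = 57.33
(13) = 11.65
(14) = 15.80
(15) = -47.02
(16) = 39.50
(17) = -2.25
(18) = 5.62
(19) = 3.38
(20) = 7.12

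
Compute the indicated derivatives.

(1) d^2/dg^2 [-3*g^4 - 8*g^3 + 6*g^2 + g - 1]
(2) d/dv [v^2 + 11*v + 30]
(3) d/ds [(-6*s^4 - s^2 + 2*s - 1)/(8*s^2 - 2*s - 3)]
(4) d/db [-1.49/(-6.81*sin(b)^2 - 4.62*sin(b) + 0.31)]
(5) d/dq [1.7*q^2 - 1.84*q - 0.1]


(1) = -36*g^2 - 48*g + 12
(2) = 2*v + 11
(3) = 2*(-48*s^5 + 18*s^4 + 36*s^3 - 7*s^2 + 11*s - 4)/(64*s^4 - 32*s^3 - 44*s^2 + 12*s + 9)
(4) = -(20.2938*sin(b) + 6.8838)*cos(b)/(6.81*sin(b)^2 + 4.62*sin(b) - 0.31)^2
(5) = 3.4*q - 1.84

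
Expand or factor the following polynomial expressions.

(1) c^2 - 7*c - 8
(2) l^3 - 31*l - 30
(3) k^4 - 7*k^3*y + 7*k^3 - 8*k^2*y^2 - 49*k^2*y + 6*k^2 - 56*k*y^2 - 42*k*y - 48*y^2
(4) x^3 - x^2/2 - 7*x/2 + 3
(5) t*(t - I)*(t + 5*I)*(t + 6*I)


(1) = (c - 8)*(c + 1)
(2) = (l - 6)*(l + 1)*(l + 5)
(3) = (k + 1)*(k + 6)*(k - 8*y)*(k + y)
(4) = (x - 3/2)*(x - 1)*(x + 2)
(5) = t^4 + 10*I*t^3 - 19*t^2 + 30*I*t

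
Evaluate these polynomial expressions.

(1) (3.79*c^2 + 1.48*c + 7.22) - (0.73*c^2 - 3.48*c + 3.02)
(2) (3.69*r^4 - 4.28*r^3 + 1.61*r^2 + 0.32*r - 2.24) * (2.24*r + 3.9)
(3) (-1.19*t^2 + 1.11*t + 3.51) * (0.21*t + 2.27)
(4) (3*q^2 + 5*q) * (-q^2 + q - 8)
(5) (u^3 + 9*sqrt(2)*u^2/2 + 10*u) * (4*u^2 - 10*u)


(1) = 3.06*c^2 + 4.96*c + 4.2
(2) = 8.2656*r^5 + 4.8038*r^4 - 13.0856*r^3 + 6.9958*r^2 - 3.7696*r - 8.736
(3) = -0.2499*t^3 - 2.4682*t^2 + 3.2568*t + 7.9677
(4) = -3*q^4 - 2*q^3 - 19*q^2 - 40*q
(5) = 4*u^5 - 10*u^4 + 18*sqrt(2)*u^4 - 45*sqrt(2)*u^3 + 40*u^3 - 100*u^2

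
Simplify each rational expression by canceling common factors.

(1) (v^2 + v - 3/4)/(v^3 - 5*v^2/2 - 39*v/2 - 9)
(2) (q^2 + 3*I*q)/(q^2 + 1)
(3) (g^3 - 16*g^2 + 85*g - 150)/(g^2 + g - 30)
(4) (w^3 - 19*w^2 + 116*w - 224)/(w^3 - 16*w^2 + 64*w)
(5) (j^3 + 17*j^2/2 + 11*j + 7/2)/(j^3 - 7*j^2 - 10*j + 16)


(1) = (4*v^2 + 4*v - 3)/(4*v^3 - 10*v^2 - 78*v - 36)
(2) = (q^2 + 3*I*q)/(q^2 + 1)
(3) = (g^2 - 11*g + 30)/(g + 6)
(4) = (w^2 - 11*w + 28)/(w^2 - 8*w)
(5) = (2*j^3 + 17*j^2 + 22*j + 7)/(2*j^3 - 14*j^2 - 20*j + 32)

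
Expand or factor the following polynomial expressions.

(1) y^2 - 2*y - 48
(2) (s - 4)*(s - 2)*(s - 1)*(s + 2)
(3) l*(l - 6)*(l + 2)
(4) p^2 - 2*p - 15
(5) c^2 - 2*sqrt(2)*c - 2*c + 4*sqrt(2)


(1) = (y - 8)*(y + 6)
(2) = s^4 - 5*s^3 + 20*s - 16
(3) = l^3 - 4*l^2 - 12*l
(4) = (p - 5)*(p + 3)
(5) = (c - 2)*(c - 2*sqrt(2))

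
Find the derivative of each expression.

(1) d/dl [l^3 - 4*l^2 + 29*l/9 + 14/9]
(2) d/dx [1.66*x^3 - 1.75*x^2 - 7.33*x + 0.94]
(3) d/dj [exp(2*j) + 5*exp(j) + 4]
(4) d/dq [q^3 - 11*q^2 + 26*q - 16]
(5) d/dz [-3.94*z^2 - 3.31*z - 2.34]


(1) = 3*l^2 - 8*l + 29/9
(2) = 4.98*x^2 - 3.5*x - 7.33
(3) = (2*exp(j) + 5)*exp(j)
(4) = 3*q^2 - 22*q + 26
(5) = -7.88*z - 3.31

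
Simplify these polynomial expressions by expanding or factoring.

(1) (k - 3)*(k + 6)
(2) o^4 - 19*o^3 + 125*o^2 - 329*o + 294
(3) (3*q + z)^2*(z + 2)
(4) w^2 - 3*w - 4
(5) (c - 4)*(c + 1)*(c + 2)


(1) = k^2 + 3*k - 18
(2) = (o - 7)^2*(o - 3)*(o - 2)
(3) = 9*q^2*z + 18*q^2 + 6*q*z^2 + 12*q*z + z^3 + 2*z^2
(4) = (w - 4)*(w + 1)
(5) = c^3 - c^2 - 10*c - 8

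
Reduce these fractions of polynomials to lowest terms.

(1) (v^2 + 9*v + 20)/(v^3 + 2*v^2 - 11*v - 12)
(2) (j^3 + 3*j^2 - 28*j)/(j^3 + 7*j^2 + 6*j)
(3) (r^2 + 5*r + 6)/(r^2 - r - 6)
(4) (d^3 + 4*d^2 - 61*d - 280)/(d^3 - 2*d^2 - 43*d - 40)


(1) = (v + 5)/(v^2 - 2*v - 3)
(2) = (j^2 + 3*j - 28)/(j^2 + 7*j + 6)
(3) = (r + 3)/(r - 3)
(4) = (d + 7)/(d + 1)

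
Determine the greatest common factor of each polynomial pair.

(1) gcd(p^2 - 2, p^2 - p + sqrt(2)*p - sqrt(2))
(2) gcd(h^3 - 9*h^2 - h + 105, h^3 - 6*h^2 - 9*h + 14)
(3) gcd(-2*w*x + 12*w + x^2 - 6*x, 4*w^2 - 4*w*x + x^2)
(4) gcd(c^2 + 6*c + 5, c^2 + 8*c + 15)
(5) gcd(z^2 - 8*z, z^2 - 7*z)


(1) = gcd((p - sqrt(2))*(p + sqrt(2)), (p - 1)*(p + sqrt(2))) = p + sqrt(2)
(2) = h - 7
(3) = gcd((-2*w + x)*(x - 6), (-2*w + x)^2) = -2*w + x
(4) = gcd((c + 1)*(c + 5), (c + 3)*(c + 5)) = c + 5
(5) = gcd(z*(z - 8), z*(z - 7)) = z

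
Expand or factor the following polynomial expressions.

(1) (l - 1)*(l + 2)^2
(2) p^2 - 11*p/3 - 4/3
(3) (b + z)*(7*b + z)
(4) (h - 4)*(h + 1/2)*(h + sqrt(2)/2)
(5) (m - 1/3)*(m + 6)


(1) = l^3 + 3*l^2 - 4
(2) = (p - 4)*(p + 1/3)
(3) = 7*b^2 + 8*b*z + z^2
(4) = h^3 - 7*h^2/2 + sqrt(2)*h^2/2 - 7*sqrt(2)*h/4 - 2*h - sqrt(2)
(5) = m^2 + 17*m/3 - 2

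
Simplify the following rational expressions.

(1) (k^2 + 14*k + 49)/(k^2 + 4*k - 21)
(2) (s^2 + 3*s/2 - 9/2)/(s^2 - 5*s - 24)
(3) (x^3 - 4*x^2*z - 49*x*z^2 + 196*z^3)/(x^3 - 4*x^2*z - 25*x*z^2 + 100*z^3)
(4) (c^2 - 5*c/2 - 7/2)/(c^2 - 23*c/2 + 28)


(1) = (k + 7)/(k - 3)
(2) = (2*s - 3)/(2*s - 16)
(3) = (x^2 - 49*z^2)/(x^2 - 25*z^2)
(4) = (c + 1)/(c - 8)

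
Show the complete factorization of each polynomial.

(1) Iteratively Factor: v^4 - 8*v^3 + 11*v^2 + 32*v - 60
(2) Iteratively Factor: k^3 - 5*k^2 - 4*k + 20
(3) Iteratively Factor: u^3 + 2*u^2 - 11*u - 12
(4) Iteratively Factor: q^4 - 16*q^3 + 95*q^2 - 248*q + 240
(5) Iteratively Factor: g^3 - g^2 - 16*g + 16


(1) = (v - 3)*(v^3 - 5*v^2 - 4*v + 20) = (v - 3)*(v + 2)*(v^2 - 7*v + 10) = (v - 3)*(v - 2)*(v + 2)*(v - 5)
(2) = (k - 2)*(k^2 - 3*k - 10) = (k - 2)*(k + 2)*(k - 5)
(3) = (u - 3)*(u^2 + 5*u + 4) = (u - 3)*(u + 1)*(u + 4)
(4) = (q - 5)*(q^3 - 11*q^2 + 40*q - 48) = (q - 5)*(q - 4)*(q^2 - 7*q + 12) = (q - 5)*(q - 4)^2*(q - 3)
(5) = (g + 4)*(g^2 - 5*g + 4) = (g - 1)*(g + 4)*(g - 4)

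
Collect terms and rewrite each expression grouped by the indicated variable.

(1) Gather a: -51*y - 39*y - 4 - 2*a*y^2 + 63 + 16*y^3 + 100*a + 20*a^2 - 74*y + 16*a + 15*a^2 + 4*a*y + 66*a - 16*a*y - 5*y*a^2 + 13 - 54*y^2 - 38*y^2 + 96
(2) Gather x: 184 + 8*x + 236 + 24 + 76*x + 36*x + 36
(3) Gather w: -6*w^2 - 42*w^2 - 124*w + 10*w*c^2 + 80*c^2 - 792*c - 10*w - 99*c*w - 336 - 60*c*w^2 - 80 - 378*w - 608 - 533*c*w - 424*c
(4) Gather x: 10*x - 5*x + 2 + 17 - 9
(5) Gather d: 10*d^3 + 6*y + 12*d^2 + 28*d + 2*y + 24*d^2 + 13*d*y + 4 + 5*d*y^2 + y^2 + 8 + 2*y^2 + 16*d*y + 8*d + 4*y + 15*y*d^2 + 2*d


(1) = a^2*(35 - 5*y) + a*(-2*y^2 - 12*y + 182) + 16*y^3 - 92*y^2 - 164*y + 168
(2) = 120*x + 480
(3) = 80*c^2 - 1216*c + w^2*(-60*c - 48) + w*(10*c^2 - 632*c - 512) - 1024
(4) = 5*x + 10
(5) = 10*d^3 + d^2*(15*y + 36) + d*(5*y^2 + 29*y + 38) + 3*y^2 + 12*y + 12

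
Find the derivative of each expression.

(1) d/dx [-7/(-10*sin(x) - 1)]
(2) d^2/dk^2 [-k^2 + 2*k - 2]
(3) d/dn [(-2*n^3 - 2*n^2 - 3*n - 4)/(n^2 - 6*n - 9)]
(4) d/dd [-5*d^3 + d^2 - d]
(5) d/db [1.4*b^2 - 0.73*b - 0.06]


(1) = -70*cos(x)/(10*sin(x) + 1)^2
(2) = -2
(3) = (-2*n^4 + 24*n^3 + 69*n^2 + 44*n + 3)/(n^4 - 12*n^3 + 18*n^2 + 108*n + 81)
(4) = -15*d^2 + 2*d - 1
(5) = 2.8*b - 0.73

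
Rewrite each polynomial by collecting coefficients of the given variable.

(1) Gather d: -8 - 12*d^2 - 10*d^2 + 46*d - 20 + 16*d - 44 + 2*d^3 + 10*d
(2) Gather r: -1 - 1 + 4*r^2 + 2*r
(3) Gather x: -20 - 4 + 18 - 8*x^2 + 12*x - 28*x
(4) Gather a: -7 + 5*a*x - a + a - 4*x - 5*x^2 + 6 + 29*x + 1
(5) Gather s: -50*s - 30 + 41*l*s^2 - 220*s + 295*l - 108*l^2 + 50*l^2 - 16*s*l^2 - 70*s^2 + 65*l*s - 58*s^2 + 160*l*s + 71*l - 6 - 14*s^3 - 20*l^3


(1) = 2*d^3 - 22*d^2 + 72*d - 72
(2) = 4*r^2 + 2*r - 2
(3) = -8*x^2 - 16*x - 6
(4) = 5*a*x - 5*x^2 + 25*x
(5) = -20*l^3 - 58*l^2 + 366*l - 14*s^3 + s^2*(41*l - 128) + s*(-16*l^2 + 225*l - 270) - 36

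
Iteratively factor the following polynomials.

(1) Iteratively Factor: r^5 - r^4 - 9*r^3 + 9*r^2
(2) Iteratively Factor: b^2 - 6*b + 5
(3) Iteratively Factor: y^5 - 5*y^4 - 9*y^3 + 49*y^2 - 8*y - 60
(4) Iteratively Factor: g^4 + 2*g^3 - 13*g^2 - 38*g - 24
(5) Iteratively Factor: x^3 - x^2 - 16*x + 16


(1) = (r - 3)*(r^4 + 2*r^3 - 3*r^2) = (r - 3)*(r + 3)*(r^3 - r^2) = r*(r - 3)*(r + 3)*(r^2 - r) = r^2*(r - 3)*(r + 3)*(r - 1)
(2) = (b - 1)*(b - 5)
(3) = (y - 2)*(y^4 - 3*y^3 - 15*y^2 + 19*y + 30) = (y - 2)^2*(y^3 - y^2 - 17*y - 15) = (y - 5)*(y - 2)^2*(y^2 + 4*y + 3) = (y - 5)*(y - 2)^2*(y + 3)*(y + 1)
(4) = (g + 1)*(g^3 + g^2 - 14*g - 24) = (g + 1)*(g + 3)*(g^2 - 2*g - 8) = (g - 4)*(g + 1)*(g + 3)*(g + 2)
(5) = (x + 4)*(x^2 - 5*x + 4) = (x - 4)*(x + 4)*(x - 1)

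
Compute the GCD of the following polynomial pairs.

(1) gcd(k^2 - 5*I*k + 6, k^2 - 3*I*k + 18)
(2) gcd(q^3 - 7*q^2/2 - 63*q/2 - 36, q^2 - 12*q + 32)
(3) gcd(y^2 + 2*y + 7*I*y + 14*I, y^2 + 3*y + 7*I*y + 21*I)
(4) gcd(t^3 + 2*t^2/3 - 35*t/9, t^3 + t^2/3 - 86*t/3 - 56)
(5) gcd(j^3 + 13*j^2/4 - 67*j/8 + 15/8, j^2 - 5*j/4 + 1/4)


(1) = k - 6*I
(2) = gcd((q - 8)*(q + 3/2)*(q + 3), (q - 8)*(q - 4)) = q - 8
(3) = gcd((y + 2)*(y + 7*I), (y + 3)*(y + 7*I)) = y + 7*I
(4) = t + 7/3
(5) = j - 1/4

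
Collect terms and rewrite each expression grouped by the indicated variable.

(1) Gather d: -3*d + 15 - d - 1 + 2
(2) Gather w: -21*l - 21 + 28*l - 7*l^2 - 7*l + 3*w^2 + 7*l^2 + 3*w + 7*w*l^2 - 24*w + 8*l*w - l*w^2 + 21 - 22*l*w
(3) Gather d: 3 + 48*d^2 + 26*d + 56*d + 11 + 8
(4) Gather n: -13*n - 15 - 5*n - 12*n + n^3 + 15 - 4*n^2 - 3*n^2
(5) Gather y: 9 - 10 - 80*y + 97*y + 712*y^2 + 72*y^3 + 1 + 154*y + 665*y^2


(1) = 16 - 4*d
(2) = w^2*(3 - l) + w*(7*l^2 - 14*l - 21)
(3) = 48*d^2 + 82*d + 22
(4) = n^3 - 7*n^2 - 30*n
(5) = 72*y^3 + 1377*y^2 + 171*y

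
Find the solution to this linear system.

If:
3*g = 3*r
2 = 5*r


Then:
g = 2/5
r = 2/5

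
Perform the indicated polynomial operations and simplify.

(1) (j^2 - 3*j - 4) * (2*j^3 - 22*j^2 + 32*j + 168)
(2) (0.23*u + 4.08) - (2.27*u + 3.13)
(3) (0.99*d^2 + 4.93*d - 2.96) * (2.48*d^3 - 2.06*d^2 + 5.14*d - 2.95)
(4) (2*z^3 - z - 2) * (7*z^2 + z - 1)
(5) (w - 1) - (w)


(1) = 2*j^5 - 28*j^4 + 90*j^3 + 160*j^2 - 632*j - 672
(2) = 0.95 - 2.04*u
(3) = 2.4552*d^5 + 10.187*d^4 - 12.408*d^3 + 28.5173*d^2 - 29.7579*d + 8.732
(4) = 14*z^5 + 2*z^4 - 9*z^3 - 15*z^2 - z + 2
(5) = -1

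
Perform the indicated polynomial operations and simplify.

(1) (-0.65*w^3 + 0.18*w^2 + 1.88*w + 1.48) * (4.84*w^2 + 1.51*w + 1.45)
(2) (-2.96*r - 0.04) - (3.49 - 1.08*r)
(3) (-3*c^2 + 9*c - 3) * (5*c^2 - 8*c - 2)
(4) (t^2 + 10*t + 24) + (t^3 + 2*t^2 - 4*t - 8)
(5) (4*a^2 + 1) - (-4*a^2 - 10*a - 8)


(1) = -3.146*w^5 - 0.1103*w^4 + 8.4285*w^3 + 10.263*w^2 + 4.9608*w + 2.146
(2) = -1.88*r - 3.53
(3) = -15*c^4 + 69*c^3 - 81*c^2 + 6*c + 6
(4) = t^3 + 3*t^2 + 6*t + 16
(5) = 8*a^2 + 10*a + 9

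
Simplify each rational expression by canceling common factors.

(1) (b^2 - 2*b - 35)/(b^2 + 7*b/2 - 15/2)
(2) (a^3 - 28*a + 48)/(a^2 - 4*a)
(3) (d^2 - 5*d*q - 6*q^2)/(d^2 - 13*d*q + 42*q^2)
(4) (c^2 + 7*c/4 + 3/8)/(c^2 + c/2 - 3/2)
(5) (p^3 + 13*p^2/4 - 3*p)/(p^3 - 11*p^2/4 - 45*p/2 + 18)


(1) = (2*b - 14)/(2*b - 3)
(2) = (a^2 + 4*a - 12)/a
(3) = (-d - q)/(-d + 7*q)
(4) = (4*c + 1)/(4*c - 4)
(5) = p/(p - 6)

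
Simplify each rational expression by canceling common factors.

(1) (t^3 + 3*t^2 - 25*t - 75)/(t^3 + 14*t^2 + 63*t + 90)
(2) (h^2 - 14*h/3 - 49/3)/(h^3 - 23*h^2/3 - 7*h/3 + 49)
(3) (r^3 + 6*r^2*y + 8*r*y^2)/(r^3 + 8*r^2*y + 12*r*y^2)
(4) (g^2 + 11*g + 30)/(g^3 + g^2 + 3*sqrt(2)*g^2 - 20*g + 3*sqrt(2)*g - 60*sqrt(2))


(1) = (t - 5)/(t + 6)
(2) = 1/(h - 3)
(3) = (r + 4*y)/(r + 6*y)
(4) = (g + 6)/(g^2 + g*(-4 + 3*sqrt(2)) - 12*sqrt(2))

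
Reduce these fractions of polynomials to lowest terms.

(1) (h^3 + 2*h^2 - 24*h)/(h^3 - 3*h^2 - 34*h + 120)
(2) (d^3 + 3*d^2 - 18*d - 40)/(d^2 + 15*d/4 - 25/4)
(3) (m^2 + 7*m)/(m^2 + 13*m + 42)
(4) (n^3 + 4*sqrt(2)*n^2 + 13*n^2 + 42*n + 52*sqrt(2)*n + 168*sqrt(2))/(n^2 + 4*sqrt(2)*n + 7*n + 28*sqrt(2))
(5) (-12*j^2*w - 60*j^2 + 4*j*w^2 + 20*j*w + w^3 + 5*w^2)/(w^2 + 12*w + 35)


(1) = h/(h - 5)
(2) = (4*d^2 - 8*d - 32)/(4*d - 5)
(3) = m/(m + 6)
(4) = n + 6
(5) = (-12*j^2 + 4*j*w + w^2)/(w + 7)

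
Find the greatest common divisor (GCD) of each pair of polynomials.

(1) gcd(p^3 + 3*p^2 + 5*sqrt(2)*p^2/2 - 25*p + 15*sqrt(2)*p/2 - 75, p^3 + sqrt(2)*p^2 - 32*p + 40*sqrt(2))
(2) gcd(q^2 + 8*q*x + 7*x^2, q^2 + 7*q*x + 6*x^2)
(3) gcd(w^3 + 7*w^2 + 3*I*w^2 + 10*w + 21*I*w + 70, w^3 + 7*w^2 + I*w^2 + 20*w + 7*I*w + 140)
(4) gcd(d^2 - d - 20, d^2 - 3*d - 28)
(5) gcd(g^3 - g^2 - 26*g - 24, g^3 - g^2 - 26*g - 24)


(1) = gcd((p + 3)*(p - 5*sqrt(2)/2)*(p + 5*sqrt(2)), (p - 2*sqrt(2))^2*(p + 5*sqrt(2))) = p + 5*sqrt(2)
(2) = gcd((q + x)*(q + 7*x), (q + x)*(q + 6*x)) = q + x
(3) = gcd((w + 7)*(w - 2*I)*(w + 5*I), (w + 7)*(w - 4*I)*(w + 5*I)) = w^2 + w*(7 + 5*I) + 35*I
(4) = gcd((d - 5)*(d + 4), (d - 7)*(d + 4)) = d + 4
(5) = g^3 - g^2 - 26*g - 24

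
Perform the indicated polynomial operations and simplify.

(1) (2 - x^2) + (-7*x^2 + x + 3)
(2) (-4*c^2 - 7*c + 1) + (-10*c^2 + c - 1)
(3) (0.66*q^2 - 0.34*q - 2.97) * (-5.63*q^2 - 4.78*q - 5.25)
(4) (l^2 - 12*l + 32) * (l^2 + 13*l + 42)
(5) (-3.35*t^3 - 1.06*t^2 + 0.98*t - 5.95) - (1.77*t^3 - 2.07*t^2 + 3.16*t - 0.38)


(1) = -8*x^2 + x + 5
(2) = -14*c^2 - 6*c
(3) = -3.7158*q^4 - 1.2406*q^3 + 14.8813*q^2 + 15.9816*q + 15.5925
(4) = l^4 + l^3 - 82*l^2 - 88*l + 1344
(5) = -5.12*t^3 + 1.01*t^2 - 2.18*t - 5.57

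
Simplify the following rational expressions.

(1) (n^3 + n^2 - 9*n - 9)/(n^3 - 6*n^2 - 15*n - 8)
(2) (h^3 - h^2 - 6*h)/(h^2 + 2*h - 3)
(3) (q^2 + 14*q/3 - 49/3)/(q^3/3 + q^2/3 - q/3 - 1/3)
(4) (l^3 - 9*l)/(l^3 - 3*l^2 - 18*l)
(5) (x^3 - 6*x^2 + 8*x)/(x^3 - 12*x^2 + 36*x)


(1) = (n^2 - 9)/(n^2 - 7*n - 8)
(2) = (h^3 - h^2 - 6*h)/(h^2 + 2*h - 3)
(3) = (3*q^2 + 14*q - 49)/(q^3 + q^2 - q - 1)
(4) = (l - 3)/(l - 6)
(5) = (x^2 - 6*x + 8)/(x^2 - 12*x + 36)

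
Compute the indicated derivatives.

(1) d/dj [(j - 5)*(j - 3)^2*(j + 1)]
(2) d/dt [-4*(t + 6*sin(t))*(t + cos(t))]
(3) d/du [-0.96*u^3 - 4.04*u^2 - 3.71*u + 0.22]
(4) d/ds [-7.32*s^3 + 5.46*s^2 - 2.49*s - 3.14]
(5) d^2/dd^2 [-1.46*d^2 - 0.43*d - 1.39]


(1) = 4*j^3 - 30*j^2 + 56*j - 6
(2) = 4*(t + 6*sin(t))*(sin(t) - 1) - 4*(t + cos(t))*(6*cos(t) + 1)
(3) = -2.88*u^2 - 8.08*u - 3.71
(4) = -21.96*s^2 + 10.92*s - 2.49
(5) = -2.92000000000000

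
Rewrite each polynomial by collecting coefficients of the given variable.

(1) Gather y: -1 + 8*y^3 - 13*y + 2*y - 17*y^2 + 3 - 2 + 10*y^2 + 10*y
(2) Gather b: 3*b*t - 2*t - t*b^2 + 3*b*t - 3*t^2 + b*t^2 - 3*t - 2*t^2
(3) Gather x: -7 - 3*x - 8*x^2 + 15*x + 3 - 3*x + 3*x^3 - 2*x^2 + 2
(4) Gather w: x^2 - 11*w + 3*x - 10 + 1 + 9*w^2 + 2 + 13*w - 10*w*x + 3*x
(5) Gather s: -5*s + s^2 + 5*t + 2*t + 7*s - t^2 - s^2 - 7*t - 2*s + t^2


(1) = 8*y^3 - 7*y^2 - y
(2) = -b^2*t + b*(t^2 + 6*t) - 5*t^2 - 5*t
(3) = 3*x^3 - 10*x^2 + 9*x - 2
(4) = 9*w^2 + w*(2 - 10*x) + x^2 + 6*x - 7
(5) = 0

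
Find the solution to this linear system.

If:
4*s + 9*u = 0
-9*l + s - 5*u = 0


Then:
l = -29*u/36
s = -9*u/4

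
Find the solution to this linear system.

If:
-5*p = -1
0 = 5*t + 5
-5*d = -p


Then:
d = 1/25
p = 1/5
t = -1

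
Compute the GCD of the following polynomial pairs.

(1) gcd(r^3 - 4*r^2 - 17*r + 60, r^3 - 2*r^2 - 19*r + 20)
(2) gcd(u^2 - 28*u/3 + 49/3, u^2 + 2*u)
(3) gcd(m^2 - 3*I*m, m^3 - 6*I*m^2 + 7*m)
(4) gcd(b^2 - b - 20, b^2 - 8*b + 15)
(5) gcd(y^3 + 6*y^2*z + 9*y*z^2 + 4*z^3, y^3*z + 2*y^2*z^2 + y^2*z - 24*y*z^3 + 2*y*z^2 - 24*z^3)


(1) = gcd((r - 5)*(r - 3)*(r + 4), (r - 5)*(r - 1)*(r + 4)) = r^2 - r - 20
(2) = 1
(3) = gcd(m*(m - 3*I), m*(m - 7*I)*(m + I)) = m
(4) = b - 5
(5) = gcd((y + z)^2*(y + 4*z), (y - 4*z)*(y + 6*z)*(y*z + z)) = 1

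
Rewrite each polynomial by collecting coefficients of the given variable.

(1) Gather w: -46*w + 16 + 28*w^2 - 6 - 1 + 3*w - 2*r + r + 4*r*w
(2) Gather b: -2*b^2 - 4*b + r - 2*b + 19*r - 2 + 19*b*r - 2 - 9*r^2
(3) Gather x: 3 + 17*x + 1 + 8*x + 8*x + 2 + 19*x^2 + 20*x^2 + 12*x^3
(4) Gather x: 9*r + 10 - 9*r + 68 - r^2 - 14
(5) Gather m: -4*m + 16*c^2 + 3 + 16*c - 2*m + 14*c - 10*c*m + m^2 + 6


(1) = -r + 28*w^2 + w*(4*r - 43) + 9
(2) = -2*b^2 + b*(19*r - 6) - 9*r^2 + 20*r - 4
(3) = 12*x^3 + 39*x^2 + 33*x + 6
(4) = 64 - r^2
(5) = 16*c^2 + 30*c + m^2 + m*(-10*c - 6) + 9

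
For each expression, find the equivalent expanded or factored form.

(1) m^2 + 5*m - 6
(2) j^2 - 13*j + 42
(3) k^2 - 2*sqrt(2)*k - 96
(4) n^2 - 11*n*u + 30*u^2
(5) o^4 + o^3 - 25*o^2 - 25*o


(1) = (m - 1)*(m + 6)
(2) = (j - 7)*(j - 6)
(3) = (k - 8*sqrt(2))*(k + 6*sqrt(2))
(4) = (n - 6*u)*(n - 5*u)
(5) = o*(o - 5)*(o + 1)*(o + 5)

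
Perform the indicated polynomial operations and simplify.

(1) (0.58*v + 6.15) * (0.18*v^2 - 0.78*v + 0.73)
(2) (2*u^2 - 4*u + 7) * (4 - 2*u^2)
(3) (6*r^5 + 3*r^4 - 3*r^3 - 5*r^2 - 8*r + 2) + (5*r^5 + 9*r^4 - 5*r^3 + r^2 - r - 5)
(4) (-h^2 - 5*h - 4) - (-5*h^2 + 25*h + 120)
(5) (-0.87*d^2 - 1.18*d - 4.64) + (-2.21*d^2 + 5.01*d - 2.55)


(1) = 0.1044*v^3 + 0.6546*v^2 - 4.3736*v + 4.4895
(2) = -4*u^4 + 8*u^3 - 6*u^2 - 16*u + 28
(3) = 11*r^5 + 12*r^4 - 8*r^3 - 4*r^2 - 9*r - 3
(4) = 4*h^2 - 30*h - 124
(5) = -3.08*d^2 + 3.83*d - 7.19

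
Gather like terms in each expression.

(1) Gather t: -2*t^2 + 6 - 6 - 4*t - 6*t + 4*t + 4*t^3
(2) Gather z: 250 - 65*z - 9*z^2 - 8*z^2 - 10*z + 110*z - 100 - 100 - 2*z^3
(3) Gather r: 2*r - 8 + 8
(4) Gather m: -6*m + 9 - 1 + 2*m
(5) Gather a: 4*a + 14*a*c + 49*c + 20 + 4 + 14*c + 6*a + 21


(1) = 4*t^3 - 2*t^2 - 6*t
(2) = -2*z^3 - 17*z^2 + 35*z + 50
(3) = 2*r
(4) = 8 - 4*m
(5) = a*(14*c + 10) + 63*c + 45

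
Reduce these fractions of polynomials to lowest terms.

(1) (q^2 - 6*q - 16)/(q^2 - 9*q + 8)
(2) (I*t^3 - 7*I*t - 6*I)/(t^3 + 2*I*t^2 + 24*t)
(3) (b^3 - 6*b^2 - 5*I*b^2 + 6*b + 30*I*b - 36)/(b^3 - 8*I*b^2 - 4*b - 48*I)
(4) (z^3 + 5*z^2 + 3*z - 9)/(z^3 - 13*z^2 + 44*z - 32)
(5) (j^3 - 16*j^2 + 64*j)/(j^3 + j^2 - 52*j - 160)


(1) = (q + 2)/(q - 1)
(2) = (I*t^3 - 7*I*t - 6*I)/(t^3 + 2*I*t^2 + 24*t)
(3) = (b^2 + b*(-6 + I) - 6*I)/(b^2 - 2*I*b + 8)
(4) = (z^2 + 6*z + 9)/(z^2 - 12*z + 32)
(5) = (j^2 - 8*j)/(j^2 + 9*j + 20)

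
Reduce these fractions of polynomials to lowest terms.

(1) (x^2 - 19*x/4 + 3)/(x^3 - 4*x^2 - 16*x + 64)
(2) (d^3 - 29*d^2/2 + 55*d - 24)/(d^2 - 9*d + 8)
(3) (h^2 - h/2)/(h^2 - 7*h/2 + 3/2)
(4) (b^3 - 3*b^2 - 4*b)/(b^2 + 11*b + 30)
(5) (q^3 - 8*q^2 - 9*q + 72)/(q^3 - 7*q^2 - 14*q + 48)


(1) = (4*x - 3)/(4*x^2 - 64)
(2) = (2*d^2 - 13*d + 6)/(2*d - 2)
(3) = h/(h - 3)
(4) = (b^3 - 3*b^2 - 4*b)/(b^2 + 11*b + 30)
(5) = (q - 3)/(q - 2)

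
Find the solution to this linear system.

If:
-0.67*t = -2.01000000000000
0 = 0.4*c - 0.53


Then:
c = 1.32
t = 3.00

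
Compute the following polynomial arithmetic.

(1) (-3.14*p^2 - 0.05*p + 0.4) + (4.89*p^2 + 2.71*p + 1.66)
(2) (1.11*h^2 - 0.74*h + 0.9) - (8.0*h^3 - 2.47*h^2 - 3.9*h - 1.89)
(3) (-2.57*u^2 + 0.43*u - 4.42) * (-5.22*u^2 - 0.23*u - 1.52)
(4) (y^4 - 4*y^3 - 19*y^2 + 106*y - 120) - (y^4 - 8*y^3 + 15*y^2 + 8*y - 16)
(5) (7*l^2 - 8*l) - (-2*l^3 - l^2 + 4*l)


(1) = 1.75*p^2 + 2.66*p + 2.06
(2) = -8.0*h^3 + 3.58*h^2 + 3.16*h + 2.79
(3) = 13.4154*u^4 - 1.6535*u^3 + 26.8799*u^2 + 0.363*u + 6.7184
(4) = 4*y^3 - 34*y^2 + 98*y - 104
(5) = 2*l^3 + 8*l^2 - 12*l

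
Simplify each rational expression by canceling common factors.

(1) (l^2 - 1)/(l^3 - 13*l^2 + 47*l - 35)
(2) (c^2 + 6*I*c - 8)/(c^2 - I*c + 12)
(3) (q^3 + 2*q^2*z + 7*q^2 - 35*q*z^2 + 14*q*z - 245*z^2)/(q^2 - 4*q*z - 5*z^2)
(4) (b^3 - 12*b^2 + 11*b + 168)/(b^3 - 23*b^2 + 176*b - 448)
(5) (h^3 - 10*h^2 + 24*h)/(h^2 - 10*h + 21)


(1) = (l + 1)/(l^2 - 12*l + 35)
(2) = (c^2 + 6*I*c - 8)/(c^2 - I*c + 12)
(3) = (q^2 + 7*q*z + 7*q + 49*z)/(q + z)
(4) = (b + 3)/(b - 8)
(5) = (h^3 - 10*h^2 + 24*h)/(h^2 - 10*h + 21)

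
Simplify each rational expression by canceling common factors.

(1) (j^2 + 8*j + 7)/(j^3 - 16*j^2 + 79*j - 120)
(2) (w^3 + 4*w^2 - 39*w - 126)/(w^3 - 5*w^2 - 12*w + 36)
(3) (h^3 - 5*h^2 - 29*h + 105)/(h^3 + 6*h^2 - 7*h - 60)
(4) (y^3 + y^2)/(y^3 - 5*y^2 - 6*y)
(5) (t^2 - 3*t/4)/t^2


(1) = (j^2 + 8*j + 7)/(j^3 - 16*j^2 + 79*j - 120)
(2) = (w + 7)/(w - 2)
(3) = (h - 7)/(h + 4)
(4) = y/(y - 6)
(5) = (4*t - 3)/(4*t)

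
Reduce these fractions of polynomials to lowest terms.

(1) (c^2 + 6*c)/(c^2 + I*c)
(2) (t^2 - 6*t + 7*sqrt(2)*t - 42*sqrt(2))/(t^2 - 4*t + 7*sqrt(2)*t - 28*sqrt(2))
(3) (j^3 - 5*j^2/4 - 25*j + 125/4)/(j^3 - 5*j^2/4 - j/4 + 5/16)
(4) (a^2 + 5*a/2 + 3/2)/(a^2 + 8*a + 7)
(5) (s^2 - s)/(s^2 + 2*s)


(1) = (c + 6)/(c + I)
(2) = (t - 6)/(t - 4)
(3) = (4*j^2 - 100)/(4*j^2 - 1)
(4) = (2*a + 3)/(2*a + 14)
(5) = (s - 1)/(s + 2)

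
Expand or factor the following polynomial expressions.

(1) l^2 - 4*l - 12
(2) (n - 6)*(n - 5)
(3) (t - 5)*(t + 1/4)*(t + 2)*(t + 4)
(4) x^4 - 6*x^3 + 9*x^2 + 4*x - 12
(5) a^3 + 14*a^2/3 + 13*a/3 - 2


(1) = (l - 6)*(l + 2)
(2) = n^2 - 11*n + 30
(3) = t^4 + 5*t^3/4 - 87*t^2/4 - 91*t/2 - 10
(4) = (x - 3)*(x - 2)^2*(x + 1)
(5) = (a - 1/3)*(a + 2)*(a + 3)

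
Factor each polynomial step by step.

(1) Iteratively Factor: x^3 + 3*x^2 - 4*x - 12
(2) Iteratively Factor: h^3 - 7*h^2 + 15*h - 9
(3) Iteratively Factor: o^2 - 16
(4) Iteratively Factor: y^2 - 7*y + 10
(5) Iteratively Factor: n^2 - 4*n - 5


(1) = (x + 3)*(x^2 - 4) = (x + 2)*(x + 3)*(x - 2)
(2) = (h - 1)*(h^2 - 6*h + 9) = (h - 3)*(h - 1)*(h - 3)
(3) = (o + 4)*(o - 4)
(4) = (y - 5)*(y - 2)
(5) = (n - 5)*(n + 1)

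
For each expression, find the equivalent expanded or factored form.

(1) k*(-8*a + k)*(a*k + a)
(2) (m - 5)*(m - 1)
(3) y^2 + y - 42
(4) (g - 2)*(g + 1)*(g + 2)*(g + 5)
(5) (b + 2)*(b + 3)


(1) = -8*a^2*k^2 - 8*a^2*k + a*k^3 + a*k^2
(2) = m^2 - 6*m + 5
(3) = (y - 6)*(y + 7)
(4) = g^4 + 6*g^3 + g^2 - 24*g - 20
(5) = b^2 + 5*b + 6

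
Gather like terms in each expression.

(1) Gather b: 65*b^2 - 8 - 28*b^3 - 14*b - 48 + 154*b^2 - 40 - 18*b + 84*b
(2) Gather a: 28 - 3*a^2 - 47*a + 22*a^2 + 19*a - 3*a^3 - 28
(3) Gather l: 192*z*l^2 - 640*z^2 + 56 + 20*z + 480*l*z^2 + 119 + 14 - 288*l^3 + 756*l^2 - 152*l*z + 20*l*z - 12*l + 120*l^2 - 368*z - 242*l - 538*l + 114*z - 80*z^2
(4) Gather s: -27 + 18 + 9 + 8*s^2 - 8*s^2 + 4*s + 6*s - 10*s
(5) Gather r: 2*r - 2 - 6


(1) = -28*b^3 + 219*b^2 + 52*b - 96
(2) = -3*a^3 + 19*a^2 - 28*a
(3) = -288*l^3 + l^2*(192*z + 876) + l*(480*z^2 - 132*z - 792) - 720*z^2 - 234*z + 189
(4) = 0
(5) = 2*r - 8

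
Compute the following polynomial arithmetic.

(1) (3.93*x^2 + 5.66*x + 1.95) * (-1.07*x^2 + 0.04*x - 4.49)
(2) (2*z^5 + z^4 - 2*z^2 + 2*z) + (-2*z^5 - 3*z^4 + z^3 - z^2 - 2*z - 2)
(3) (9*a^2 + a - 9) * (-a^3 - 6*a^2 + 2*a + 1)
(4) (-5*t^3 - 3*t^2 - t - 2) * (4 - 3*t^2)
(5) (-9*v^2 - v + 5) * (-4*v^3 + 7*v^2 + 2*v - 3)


(1) = -4.2051*x^4 - 5.899*x^3 - 19.5058*x^2 - 25.3354*x - 8.7555
(2) = -2*z^4 + z^3 - 3*z^2 - 2
(3) = -9*a^5 - 55*a^4 + 21*a^3 + 65*a^2 - 17*a - 9
(4) = 15*t^5 + 9*t^4 - 17*t^3 - 6*t^2 - 4*t - 8
(5) = 36*v^5 - 59*v^4 - 45*v^3 + 60*v^2 + 13*v - 15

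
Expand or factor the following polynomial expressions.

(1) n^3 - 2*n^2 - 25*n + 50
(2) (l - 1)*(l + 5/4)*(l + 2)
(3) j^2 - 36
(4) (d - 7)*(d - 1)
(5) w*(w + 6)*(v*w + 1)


(1) = (n - 5)*(n - 2)*(n + 5)
(2) = l^3 + 9*l^2/4 - 3*l/4 - 5/2
(3) = (j - 6)*(j + 6)
(4) = d^2 - 8*d + 7
(5) = v*w^3 + 6*v*w^2 + w^2 + 6*w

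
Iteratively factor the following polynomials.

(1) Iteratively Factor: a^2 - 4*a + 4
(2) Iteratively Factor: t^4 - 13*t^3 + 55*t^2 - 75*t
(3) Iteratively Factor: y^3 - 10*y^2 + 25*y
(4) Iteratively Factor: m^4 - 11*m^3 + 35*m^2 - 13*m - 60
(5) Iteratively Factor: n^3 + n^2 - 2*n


(1) = (a - 2)*(a - 2)
(2) = (t)*(t^3 - 13*t^2 + 55*t - 75) = t*(t - 5)*(t^2 - 8*t + 15) = t*(t - 5)^2*(t - 3)
(3) = (y)*(y^2 - 10*y + 25) = y*(y - 5)*(y - 5)
(4) = (m - 5)*(m^3 - 6*m^2 + 5*m + 12) = (m - 5)*(m + 1)*(m^2 - 7*m + 12) = (m - 5)*(m - 3)*(m + 1)*(m - 4)
(5) = (n)*(n^2 + n - 2) = n*(n - 1)*(n + 2)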